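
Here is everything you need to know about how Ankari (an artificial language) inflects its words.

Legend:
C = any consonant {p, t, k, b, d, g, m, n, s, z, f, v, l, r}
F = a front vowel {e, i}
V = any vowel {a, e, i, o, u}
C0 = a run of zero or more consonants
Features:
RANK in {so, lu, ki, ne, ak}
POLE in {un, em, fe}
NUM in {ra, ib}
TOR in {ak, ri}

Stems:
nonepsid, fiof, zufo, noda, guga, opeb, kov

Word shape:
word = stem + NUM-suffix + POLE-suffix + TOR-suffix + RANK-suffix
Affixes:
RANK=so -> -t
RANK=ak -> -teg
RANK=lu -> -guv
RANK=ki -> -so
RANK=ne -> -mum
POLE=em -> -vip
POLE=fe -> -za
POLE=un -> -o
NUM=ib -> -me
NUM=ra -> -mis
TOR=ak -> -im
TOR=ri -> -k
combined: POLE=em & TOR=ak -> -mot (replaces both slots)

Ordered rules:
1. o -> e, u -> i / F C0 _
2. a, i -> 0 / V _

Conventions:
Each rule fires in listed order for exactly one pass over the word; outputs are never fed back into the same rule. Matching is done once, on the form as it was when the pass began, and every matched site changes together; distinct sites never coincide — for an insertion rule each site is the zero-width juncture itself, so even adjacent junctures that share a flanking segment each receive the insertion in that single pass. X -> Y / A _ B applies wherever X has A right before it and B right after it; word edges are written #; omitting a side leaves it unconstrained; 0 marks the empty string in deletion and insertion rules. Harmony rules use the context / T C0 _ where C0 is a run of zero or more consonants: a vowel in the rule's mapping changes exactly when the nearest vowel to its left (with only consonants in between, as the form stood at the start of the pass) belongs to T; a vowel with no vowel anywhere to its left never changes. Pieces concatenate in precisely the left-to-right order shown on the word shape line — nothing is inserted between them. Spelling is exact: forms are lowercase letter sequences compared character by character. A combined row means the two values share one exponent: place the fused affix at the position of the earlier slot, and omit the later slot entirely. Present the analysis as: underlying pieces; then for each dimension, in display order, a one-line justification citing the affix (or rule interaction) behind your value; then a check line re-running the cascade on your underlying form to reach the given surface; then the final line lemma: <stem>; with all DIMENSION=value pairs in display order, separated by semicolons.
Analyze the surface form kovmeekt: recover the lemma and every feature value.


underlying: kov-me-o-k-t
RANK=so - signalled by the affix -t
POLE=un - signalled by the affix -o
NUM=ib - signalled by the affix -me
TOR=ri - signalled by the affix -k
check: kovmeokt -> kovmeekt -> kovmeekt
lemma: kov; RANK=so; POLE=un; NUM=ib; TOR=ri


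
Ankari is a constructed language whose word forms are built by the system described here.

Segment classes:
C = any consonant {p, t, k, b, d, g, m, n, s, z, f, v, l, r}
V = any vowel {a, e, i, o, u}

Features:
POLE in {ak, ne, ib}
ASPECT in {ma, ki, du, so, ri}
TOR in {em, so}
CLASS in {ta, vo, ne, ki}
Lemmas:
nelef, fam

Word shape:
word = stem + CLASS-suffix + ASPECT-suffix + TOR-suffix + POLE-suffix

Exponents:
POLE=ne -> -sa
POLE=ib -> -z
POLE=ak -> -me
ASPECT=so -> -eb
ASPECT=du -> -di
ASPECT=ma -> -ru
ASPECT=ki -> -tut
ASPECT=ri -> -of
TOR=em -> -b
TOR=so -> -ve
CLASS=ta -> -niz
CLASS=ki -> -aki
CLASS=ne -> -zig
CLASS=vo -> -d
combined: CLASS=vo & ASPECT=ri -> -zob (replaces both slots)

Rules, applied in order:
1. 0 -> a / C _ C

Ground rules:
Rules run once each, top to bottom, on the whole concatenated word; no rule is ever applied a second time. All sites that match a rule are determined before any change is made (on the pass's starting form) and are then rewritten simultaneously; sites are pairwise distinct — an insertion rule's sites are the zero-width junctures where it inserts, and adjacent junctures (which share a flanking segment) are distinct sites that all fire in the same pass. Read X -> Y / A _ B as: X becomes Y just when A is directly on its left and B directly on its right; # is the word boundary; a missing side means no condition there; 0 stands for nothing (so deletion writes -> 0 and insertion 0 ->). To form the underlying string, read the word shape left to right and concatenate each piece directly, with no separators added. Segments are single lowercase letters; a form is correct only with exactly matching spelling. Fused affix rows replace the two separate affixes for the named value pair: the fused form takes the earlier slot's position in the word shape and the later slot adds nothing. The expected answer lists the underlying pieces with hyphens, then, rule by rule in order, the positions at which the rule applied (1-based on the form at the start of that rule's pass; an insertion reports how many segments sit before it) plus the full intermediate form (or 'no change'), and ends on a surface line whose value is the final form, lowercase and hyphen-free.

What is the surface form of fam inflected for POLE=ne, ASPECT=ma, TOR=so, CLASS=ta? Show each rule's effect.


underlying: fam-niz-ru-ve-sa
1. 0 -> a / C _ C: inserts after position(s) 3, 6: famanizaruvesa
surface: famanizaruvesa


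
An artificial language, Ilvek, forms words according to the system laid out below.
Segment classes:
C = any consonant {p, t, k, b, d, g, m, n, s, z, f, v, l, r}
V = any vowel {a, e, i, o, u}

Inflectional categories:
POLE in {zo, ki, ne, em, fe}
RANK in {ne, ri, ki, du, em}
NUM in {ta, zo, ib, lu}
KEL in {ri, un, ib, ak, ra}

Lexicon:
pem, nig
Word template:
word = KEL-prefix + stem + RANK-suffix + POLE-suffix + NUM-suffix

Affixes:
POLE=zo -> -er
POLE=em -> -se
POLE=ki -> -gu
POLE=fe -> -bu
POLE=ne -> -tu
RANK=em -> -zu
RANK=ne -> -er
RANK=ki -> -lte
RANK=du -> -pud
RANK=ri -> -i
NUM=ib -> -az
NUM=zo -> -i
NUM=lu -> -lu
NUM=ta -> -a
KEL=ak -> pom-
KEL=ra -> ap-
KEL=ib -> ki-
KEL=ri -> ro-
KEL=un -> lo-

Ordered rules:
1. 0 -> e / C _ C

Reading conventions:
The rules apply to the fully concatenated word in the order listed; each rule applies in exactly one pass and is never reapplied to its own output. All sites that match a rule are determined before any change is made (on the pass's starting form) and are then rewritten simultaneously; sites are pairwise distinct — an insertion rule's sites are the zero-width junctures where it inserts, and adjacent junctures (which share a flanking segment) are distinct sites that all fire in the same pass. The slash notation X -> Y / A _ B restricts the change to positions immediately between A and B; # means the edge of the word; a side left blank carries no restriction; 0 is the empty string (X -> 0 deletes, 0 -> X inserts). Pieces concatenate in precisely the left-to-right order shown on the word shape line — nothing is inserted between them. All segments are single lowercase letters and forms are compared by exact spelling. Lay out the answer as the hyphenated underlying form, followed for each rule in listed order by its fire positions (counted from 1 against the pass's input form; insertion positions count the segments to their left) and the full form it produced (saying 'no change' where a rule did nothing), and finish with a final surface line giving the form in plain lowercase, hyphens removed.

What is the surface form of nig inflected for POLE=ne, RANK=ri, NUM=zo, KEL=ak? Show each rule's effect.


underlying: pom-nig-i-tu-i
1. 0 -> e / C _ C: inserts after position(s) 3: pomenigitui
surface: pomenigitui


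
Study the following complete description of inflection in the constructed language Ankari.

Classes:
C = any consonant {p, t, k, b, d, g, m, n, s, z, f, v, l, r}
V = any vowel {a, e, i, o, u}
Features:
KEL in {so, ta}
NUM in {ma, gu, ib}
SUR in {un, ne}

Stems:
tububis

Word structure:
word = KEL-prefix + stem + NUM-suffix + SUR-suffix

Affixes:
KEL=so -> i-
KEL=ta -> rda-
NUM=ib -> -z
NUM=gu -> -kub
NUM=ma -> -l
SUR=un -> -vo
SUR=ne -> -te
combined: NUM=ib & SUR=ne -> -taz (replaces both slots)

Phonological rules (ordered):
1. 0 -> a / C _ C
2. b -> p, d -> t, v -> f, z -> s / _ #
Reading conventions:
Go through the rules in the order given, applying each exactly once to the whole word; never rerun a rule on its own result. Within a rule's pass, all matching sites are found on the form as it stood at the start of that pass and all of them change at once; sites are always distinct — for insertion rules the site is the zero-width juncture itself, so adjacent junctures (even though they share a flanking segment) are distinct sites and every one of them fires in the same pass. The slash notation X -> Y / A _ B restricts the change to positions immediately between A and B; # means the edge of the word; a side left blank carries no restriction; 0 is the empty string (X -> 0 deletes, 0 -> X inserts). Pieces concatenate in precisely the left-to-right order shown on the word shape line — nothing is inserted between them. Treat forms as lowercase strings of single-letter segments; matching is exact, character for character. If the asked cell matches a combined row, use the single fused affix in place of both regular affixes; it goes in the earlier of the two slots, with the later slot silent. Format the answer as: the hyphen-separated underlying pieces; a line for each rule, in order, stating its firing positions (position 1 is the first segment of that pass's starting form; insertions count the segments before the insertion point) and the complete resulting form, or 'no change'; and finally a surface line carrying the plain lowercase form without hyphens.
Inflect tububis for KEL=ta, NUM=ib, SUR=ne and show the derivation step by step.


underlying: rda-tububis-taz
1. 0 -> a / C _ C: inserts after position(s) 1, 10: radatububisataz
2. b -> p, d -> t, v -> f, z -> s / _ #: fires at position(s) 15: radatububisatas
surface: radatububisatas


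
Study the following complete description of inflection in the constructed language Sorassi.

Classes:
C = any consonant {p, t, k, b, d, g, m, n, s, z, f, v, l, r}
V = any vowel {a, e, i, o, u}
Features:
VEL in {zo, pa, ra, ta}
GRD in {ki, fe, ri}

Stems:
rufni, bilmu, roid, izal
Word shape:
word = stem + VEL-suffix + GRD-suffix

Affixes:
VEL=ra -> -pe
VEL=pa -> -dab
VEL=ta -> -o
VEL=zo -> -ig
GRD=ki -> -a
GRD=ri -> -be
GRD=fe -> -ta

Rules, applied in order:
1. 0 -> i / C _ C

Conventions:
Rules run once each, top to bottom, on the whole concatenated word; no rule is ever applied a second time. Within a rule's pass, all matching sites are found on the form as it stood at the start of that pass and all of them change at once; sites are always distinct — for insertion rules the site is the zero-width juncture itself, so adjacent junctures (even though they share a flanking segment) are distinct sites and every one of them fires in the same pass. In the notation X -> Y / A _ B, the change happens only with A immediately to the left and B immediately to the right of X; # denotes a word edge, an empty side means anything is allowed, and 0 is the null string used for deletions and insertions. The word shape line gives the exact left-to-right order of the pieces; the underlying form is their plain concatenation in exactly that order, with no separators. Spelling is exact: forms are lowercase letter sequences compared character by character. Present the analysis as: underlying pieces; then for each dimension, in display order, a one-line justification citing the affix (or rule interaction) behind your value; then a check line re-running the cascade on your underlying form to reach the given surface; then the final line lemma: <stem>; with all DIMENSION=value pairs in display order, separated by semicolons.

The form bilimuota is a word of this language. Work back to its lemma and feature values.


underlying: bilmu-o-ta
VEL=ta - signalled by the affix -o
GRD=fe - signalled by the affix -ta
check: bilmuota -> bilimuota
lemma: bilmu; VEL=ta; GRD=fe


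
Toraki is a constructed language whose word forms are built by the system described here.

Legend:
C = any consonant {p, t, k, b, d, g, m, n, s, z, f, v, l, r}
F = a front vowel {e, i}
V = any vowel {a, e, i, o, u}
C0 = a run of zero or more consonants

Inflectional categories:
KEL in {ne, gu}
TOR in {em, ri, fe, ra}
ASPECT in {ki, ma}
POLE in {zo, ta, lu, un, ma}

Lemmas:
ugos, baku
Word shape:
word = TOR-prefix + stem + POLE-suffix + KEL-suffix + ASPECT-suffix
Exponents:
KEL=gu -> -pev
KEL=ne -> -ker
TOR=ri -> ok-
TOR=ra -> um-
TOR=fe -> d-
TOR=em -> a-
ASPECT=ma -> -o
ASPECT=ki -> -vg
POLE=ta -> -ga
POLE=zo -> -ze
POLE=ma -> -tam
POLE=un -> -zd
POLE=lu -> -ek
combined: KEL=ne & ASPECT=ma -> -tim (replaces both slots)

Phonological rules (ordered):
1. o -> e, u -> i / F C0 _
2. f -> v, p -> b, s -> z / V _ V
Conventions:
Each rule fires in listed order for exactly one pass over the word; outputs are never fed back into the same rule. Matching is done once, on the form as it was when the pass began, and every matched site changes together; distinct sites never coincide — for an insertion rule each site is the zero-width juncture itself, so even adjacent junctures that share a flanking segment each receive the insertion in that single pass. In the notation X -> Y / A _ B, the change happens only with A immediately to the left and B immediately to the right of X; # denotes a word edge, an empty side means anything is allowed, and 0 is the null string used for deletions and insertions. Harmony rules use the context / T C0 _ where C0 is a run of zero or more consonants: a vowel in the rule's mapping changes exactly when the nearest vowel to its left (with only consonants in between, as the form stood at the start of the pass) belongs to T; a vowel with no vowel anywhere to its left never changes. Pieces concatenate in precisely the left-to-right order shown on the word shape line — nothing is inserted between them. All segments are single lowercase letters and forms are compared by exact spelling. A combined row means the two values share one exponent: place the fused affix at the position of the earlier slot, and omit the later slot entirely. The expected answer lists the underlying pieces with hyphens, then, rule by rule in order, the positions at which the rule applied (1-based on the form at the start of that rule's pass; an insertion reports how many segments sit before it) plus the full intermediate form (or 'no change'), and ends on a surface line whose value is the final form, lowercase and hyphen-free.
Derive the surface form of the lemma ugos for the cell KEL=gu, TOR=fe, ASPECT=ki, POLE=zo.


underlying: d-ugos-ze-pev-vg
1. o -> e, u -> i / F C0 _: no change
2. f -> v, p -> b, s -> z / V _ V: fires at position(s) 8: dugoszebevvg
surface: dugoszebevvg


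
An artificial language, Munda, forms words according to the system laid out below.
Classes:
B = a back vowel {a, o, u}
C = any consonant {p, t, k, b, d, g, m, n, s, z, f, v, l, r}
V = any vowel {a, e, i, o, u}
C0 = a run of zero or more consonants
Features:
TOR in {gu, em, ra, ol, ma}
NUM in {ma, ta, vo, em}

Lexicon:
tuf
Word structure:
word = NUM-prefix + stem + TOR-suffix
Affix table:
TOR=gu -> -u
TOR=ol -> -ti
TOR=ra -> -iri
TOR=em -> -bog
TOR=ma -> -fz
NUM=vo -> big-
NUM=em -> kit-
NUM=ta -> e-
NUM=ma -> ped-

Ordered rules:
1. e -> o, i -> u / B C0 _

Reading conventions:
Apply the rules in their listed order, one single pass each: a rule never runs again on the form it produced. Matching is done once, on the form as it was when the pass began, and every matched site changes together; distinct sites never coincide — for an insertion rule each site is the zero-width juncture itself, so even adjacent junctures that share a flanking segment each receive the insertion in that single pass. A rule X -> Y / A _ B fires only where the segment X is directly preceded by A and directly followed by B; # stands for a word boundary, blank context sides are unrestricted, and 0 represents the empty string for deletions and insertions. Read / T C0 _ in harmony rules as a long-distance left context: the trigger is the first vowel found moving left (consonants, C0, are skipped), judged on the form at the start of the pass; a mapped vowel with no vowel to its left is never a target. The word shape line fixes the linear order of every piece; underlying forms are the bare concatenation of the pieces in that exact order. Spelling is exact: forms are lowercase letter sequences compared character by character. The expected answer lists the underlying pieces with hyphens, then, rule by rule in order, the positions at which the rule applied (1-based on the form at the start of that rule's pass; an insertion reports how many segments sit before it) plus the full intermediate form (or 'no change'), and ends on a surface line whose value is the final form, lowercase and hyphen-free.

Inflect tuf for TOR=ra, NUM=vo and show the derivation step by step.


underlying: big-tuf-iri
1. e -> o, i -> u / B C0 _: fires at position(s) 7: bigtufuri
surface: bigtufuri


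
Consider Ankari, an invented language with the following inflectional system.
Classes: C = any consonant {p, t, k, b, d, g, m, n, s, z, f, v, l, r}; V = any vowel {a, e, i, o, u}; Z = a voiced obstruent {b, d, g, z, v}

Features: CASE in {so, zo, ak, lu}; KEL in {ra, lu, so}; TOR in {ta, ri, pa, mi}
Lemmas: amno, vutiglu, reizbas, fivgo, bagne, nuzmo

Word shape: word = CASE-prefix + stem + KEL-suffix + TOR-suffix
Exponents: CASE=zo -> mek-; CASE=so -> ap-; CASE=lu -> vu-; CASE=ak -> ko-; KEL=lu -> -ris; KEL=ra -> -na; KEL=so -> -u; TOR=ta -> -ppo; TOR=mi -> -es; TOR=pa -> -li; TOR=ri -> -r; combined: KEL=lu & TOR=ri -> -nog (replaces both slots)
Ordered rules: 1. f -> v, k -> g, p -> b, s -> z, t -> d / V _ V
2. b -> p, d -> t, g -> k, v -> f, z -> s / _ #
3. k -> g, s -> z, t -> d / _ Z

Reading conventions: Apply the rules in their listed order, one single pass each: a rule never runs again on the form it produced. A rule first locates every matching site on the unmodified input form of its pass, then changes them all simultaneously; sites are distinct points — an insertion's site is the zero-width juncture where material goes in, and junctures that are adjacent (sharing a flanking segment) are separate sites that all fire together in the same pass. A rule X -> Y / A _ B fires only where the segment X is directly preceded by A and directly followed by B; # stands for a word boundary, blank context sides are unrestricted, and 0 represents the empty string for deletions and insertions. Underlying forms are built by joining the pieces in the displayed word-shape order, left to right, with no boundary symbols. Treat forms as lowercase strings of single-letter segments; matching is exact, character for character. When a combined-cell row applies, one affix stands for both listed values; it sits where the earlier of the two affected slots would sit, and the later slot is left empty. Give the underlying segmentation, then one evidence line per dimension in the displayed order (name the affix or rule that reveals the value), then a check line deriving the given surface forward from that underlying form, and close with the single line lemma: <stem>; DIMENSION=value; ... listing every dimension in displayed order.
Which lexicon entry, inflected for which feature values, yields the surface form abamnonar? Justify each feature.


underlying: ap-amno-na-r
CASE=so - signalled by the affix ap-
KEL=ra - signalled by the affix -na
TOR=ri - signalled by the affix -r
check: apamnonar -> abamnonar -> abamnonar -> abamnonar
lemma: amno; CASE=so; KEL=ra; TOR=ri


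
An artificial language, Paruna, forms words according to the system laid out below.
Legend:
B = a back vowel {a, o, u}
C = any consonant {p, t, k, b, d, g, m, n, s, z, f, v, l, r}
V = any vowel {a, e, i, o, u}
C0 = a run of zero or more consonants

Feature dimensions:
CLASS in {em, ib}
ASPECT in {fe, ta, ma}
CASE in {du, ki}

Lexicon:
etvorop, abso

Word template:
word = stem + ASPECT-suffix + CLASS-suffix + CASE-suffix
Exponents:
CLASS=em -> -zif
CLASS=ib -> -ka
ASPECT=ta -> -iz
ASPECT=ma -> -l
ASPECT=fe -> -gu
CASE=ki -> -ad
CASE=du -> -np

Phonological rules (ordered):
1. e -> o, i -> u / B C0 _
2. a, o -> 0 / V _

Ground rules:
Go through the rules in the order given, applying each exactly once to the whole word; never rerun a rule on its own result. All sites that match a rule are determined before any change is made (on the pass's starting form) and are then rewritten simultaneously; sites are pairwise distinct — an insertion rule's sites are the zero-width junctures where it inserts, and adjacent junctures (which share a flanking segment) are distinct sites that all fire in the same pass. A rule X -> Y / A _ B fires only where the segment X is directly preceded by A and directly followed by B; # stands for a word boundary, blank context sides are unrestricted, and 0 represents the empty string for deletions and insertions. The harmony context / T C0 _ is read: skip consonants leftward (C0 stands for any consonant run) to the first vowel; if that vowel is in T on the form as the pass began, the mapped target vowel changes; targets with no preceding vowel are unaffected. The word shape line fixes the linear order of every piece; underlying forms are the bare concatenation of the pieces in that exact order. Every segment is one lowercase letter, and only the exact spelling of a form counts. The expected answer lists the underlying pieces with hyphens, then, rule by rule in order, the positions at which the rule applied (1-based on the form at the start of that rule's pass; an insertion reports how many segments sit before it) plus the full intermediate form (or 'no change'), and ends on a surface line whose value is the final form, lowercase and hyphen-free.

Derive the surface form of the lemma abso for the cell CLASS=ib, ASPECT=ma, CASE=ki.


underlying: abso-l-ka-ad
1. e -> o, i -> u / B C0 _: no change
2. a, o -> 0 / V _: fires at position(s) 8: absolkad
surface: absolkad


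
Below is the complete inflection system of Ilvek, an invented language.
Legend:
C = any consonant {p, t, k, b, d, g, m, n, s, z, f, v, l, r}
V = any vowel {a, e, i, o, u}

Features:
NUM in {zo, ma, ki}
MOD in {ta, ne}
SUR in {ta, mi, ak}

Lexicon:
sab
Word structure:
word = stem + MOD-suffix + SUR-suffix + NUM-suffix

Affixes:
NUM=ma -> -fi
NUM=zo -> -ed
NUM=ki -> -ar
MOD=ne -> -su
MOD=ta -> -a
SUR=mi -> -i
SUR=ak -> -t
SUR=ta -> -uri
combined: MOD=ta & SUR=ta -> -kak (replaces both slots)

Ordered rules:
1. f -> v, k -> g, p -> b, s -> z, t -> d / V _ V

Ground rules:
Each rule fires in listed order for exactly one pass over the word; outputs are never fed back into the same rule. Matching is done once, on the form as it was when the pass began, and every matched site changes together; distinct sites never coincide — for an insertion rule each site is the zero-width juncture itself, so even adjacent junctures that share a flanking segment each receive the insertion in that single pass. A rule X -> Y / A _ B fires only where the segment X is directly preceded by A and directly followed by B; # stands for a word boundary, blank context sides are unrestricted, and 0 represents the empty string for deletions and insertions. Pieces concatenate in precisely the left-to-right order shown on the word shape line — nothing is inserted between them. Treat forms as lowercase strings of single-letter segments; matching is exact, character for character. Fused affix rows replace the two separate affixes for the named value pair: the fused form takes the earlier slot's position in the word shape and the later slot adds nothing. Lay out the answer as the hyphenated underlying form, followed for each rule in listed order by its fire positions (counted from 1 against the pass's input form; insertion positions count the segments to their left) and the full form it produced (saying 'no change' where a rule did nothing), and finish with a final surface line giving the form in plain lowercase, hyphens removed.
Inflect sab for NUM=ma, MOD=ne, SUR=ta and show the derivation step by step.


underlying: sab-su-uri-fi
1. f -> v, k -> g, p -> b, s -> z, t -> d / V _ V: fires at position(s) 9: sabsuurivi
surface: sabsuurivi


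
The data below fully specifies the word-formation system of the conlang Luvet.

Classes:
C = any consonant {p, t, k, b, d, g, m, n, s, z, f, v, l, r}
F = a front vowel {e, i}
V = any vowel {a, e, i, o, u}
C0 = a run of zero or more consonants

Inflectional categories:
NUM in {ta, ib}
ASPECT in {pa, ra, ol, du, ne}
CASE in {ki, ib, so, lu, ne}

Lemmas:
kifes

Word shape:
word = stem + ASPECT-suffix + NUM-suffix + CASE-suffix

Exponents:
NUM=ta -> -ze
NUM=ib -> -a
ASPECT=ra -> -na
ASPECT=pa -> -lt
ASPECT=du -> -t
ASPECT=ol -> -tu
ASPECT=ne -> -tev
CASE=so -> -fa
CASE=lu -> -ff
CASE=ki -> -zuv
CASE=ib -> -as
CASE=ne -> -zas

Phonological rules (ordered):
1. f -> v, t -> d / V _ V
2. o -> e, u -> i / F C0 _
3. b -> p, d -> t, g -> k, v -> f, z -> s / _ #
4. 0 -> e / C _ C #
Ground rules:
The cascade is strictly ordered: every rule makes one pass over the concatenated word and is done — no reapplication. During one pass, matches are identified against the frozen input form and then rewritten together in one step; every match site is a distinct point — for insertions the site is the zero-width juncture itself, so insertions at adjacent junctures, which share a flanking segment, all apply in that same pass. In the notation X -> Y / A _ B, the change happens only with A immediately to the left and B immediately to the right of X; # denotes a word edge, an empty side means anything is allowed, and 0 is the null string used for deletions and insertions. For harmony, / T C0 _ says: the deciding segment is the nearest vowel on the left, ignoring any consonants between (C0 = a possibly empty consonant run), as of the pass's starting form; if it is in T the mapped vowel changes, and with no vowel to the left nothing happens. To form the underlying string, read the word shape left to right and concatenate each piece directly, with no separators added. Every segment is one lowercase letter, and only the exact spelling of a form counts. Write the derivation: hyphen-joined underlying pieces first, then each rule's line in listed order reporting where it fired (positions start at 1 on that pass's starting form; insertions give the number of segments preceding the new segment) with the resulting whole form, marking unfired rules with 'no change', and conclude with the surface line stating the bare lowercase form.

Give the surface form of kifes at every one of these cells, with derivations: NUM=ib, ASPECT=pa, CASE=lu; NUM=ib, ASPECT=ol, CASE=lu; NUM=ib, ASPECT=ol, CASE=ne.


cell NUM=ib, ASPECT=pa, CASE=lu:
underlying: kifes-lt-a-ff
1. f -> v, t -> d / V _ V: fires at position(s) 3: kivesltaff
2. o -> e, u -> i / F C0 _: no change
3. b -> p, d -> t, g -> k, v -> f, z -> s / _ #: no change
4. 0 -> e / C _ C #: inserts after position(s) 9: kivesltafef
surface: kivesltafef

cell NUM=ib, ASPECT=ol, CASE=lu:
underlying: kifes-tu-a-ff
1. f -> v, t -> d / V _ V: fires at position(s) 3: kivestuaff
2. o -> e, u -> i / F C0 _: fires at position(s) 7: kivestiaff
3. b -> p, d -> t, g -> k, v -> f, z -> s / _ #: no change
4. 0 -> e / C _ C #: inserts after position(s) 9: kivestiafef
surface: kivestiafef

cell NUM=ib, ASPECT=ol, CASE=ne:
underlying: kifes-tu-a-zas
1. f -> v, t -> d / V _ V: fires at position(s) 3: kivestuazas
2. o -> e, u -> i / F C0 _: fires at position(s) 7: kivestiazas
3. b -> p, d -> t, g -> k, v -> f, z -> s / _ #: no change
4. 0 -> e / C _ C #: no change
surface: kivestiazas


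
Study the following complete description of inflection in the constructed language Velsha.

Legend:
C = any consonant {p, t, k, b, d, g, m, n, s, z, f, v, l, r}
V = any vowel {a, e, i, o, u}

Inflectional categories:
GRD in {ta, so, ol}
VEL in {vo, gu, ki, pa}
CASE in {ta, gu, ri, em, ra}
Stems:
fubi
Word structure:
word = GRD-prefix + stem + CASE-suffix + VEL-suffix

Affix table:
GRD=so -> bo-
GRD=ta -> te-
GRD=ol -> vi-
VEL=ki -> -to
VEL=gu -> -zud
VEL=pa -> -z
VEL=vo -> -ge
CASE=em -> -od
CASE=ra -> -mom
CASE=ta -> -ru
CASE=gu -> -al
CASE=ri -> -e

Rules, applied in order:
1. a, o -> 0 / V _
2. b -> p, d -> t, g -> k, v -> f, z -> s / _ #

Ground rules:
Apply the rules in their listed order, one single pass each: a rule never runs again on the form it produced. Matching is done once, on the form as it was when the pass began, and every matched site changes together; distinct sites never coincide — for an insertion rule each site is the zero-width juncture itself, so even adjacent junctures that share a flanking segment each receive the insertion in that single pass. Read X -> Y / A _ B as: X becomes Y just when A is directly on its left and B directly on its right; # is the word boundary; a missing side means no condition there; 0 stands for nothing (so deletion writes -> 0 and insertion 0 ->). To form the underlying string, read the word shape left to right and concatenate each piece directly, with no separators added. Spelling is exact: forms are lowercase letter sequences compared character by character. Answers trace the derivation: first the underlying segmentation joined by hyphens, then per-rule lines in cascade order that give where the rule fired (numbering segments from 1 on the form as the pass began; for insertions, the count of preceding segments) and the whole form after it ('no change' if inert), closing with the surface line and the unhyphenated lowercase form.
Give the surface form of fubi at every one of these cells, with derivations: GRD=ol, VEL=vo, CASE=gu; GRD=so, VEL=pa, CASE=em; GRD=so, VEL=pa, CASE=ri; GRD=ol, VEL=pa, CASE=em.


cell GRD=ol, VEL=vo, CASE=gu:
underlying: vi-fubi-al-ge
1. a, o -> 0 / V _: fires at position(s) 7: vifubilge
2. b -> p, d -> t, g -> k, v -> f, z -> s / _ #: no change
surface: vifubilge

cell GRD=so, VEL=pa, CASE=em:
underlying: bo-fubi-od-z
1. a, o -> 0 / V _: fires at position(s) 7: bofubidz
2. b -> p, d -> t, g -> k, v -> f, z -> s / _ #: fires at position(s) 8: bofubids
surface: bofubids

cell GRD=so, VEL=pa, CASE=ri:
underlying: bo-fubi-e-z
1. a, o -> 0 / V _: no change
2. b -> p, d -> t, g -> k, v -> f, z -> s / _ #: fires at position(s) 8: bofubies
surface: bofubies

cell GRD=ol, VEL=pa, CASE=em:
underlying: vi-fubi-od-z
1. a, o -> 0 / V _: fires at position(s) 7: vifubidz
2. b -> p, d -> t, g -> k, v -> f, z -> s / _ #: fires at position(s) 8: vifubids
surface: vifubids


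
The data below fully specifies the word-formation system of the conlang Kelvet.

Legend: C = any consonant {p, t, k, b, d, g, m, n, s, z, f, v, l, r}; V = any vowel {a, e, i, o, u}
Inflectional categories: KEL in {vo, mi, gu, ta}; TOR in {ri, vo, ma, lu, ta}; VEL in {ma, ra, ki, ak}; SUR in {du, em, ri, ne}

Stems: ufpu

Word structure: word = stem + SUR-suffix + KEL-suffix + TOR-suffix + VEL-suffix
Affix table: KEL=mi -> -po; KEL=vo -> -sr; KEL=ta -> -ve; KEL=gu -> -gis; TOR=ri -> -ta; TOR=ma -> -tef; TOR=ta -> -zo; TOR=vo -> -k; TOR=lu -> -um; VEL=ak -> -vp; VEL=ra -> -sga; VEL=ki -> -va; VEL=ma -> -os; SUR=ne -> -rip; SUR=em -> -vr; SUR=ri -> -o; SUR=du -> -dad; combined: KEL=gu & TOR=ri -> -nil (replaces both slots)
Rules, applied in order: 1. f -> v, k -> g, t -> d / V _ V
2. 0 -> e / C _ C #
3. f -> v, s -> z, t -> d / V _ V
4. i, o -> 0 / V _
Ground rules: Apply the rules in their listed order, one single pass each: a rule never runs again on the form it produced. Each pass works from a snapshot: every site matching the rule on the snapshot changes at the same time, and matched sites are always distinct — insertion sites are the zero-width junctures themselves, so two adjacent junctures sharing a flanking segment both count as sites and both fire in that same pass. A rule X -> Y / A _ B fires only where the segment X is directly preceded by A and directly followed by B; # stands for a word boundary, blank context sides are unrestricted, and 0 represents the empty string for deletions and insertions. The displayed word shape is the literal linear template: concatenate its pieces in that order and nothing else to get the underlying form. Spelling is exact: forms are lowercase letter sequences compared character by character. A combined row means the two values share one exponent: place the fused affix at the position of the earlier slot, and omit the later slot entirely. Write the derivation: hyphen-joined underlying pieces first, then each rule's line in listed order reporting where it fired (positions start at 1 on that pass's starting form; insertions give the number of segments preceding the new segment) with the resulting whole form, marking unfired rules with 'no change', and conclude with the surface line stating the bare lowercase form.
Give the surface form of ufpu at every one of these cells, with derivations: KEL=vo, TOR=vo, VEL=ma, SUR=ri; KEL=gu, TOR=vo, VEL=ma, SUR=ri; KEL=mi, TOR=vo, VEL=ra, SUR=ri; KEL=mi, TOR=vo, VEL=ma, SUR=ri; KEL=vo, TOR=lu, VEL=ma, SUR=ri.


cell KEL=vo, TOR=vo, VEL=ma, SUR=ri:
underlying: ufpu-o-sr-k-os
1. f -> v, k -> g, t -> d / V _ V: no change
2. 0 -> e / C _ C #: no change
3. f -> v, s -> z, t -> d / V _ V: no change
4. i, o -> 0 / V _: fires at position(s) 5: ufpusrkos
surface: ufpusrkos

cell KEL=gu, TOR=vo, VEL=ma, SUR=ri:
underlying: ufpu-o-gis-k-os
1. f -> v, k -> g, t -> d / V _ V: no change
2. 0 -> e / C _ C #: no change
3. f -> v, s -> z, t -> d / V _ V: no change
4. i, o -> 0 / V _: fires at position(s) 5: ufpugiskos
surface: ufpugiskos

cell KEL=mi, TOR=vo, VEL=ra, SUR=ri:
underlying: ufpu-o-po-k-sga
1. f -> v, k -> g, t -> d / V _ V: no change
2. 0 -> e / C _ C #: no change
3. f -> v, s -> z, t -> d / V _ V: no change
4. i, o -> 0 / V _: fires at position(s) 5: ufpupoksga
surface: ufpupoksga

cell KEL=mi, TOR=vo, VEL=ma, SUR=ri:
underlying: ufpu-o-po-k-os
1. f -> v, k -> g, t -> d / V _ V: fires at position(s) 8: ufpuopogos
2. 0 -> e / C _ C #: no change
3. f -> v, s -> z, t -> d / V _ V: no change
4. i, o -> 0 / V _: fires at position(s) 5: ufpupogos
surface: ufpupogos

cell KEL=vo, TOR=lu, VEL=ma, SUR=ri:
underlying: ufpu-o-sr-um-os
1. f -> v, k -> g, t -> d / V _ V: no change
2. 0 -> e / C _ C #: no change
3. f -> v, s -> z, t -> d / V _ V: no change
4. i, o -> 0 / V _: fires at position(s) 5: ufpusrumos
surface: ufpusrumos


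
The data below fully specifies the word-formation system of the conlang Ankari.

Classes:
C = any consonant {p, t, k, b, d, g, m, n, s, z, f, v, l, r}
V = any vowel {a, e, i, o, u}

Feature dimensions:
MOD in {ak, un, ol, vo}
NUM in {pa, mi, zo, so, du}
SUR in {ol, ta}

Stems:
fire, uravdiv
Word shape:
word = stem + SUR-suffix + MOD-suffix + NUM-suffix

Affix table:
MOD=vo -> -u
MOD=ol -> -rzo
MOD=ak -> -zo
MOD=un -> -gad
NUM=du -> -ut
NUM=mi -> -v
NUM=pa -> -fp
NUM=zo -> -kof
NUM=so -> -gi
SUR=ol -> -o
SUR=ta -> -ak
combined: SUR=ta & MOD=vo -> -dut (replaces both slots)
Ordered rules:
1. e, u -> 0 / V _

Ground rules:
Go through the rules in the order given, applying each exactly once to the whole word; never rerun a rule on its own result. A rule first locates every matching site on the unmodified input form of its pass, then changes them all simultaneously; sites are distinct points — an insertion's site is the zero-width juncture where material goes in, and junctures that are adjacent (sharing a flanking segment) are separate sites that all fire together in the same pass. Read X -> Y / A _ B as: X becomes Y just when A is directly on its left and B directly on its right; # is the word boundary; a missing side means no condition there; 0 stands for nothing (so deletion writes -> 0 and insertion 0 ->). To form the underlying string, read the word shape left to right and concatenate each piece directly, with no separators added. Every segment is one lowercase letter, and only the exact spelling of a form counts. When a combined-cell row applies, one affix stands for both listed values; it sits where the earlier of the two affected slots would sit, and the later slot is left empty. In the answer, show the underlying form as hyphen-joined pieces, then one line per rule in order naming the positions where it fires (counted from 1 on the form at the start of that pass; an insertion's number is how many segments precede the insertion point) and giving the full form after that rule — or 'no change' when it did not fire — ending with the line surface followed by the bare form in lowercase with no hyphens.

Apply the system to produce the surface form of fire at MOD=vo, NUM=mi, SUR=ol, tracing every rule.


underlying: fire-o-u-v
1. e, u -> 0 / V _: fires at position(s) 6: fireov
surface: fireov


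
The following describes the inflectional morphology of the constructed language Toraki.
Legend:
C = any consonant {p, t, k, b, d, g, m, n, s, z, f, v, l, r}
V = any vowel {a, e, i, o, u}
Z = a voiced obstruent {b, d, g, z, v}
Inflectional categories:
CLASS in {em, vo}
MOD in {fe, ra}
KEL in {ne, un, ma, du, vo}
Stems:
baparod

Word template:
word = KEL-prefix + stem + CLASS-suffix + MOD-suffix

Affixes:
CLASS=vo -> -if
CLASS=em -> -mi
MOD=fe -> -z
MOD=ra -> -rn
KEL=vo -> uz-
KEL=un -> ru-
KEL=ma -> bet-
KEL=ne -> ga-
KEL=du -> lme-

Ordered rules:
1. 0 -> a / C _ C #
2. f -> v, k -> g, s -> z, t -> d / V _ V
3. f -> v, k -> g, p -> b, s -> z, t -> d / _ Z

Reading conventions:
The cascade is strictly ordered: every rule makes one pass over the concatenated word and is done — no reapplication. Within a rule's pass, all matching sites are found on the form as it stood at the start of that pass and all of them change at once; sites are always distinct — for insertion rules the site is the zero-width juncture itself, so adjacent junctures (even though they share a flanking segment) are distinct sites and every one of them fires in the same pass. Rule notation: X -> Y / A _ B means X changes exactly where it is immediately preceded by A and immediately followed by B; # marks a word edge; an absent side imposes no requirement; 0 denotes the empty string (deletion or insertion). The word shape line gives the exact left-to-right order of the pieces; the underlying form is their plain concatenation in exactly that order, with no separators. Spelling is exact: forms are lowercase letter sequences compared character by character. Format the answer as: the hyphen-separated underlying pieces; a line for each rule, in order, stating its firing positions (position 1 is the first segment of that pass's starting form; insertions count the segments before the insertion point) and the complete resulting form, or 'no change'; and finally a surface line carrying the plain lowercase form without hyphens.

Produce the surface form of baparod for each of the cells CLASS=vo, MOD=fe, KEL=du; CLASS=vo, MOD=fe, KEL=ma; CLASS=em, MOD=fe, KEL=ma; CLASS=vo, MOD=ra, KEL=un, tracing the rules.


cell CLASS=vo, MOD=fe, KEL=du:
underlying: lme-baparod-if-z
1. 0 -> a / C _ C #: inserts after position(s) 12: lmebaparodifaz
2. f -> v, k -> g, s -> z, t -> d / V _ V: fires at position(s) 12: lmebaparodivaz
3. f -> v, k -> g, p -> b, s -> z, t -> d / _ Z: no change
surface: lmebaparodivaz

cell CLASS=vo, MOD=fe, KEL=ma:
underlying: bet-baparod-if-z
1. 0 -> a / C _ C #: inserts after position(s) 12: betbaparodifaz
2. f -> v, k -> g, s -> z, t -> d / V _ V: fires at position(s) 12: betbaparodivaz
3. f -> v, k -> g, p -> b, s -> z, t -> d / _ Z: fires at position(s) 3: bedbaparodivaz
surface: bedbaparodivaz

cell CLASS=em, MOD=fe, KEL=ma:
underlying: bet-baparod-mi-z
1. 0 -> a / C _ C #: no change
2. f -> v, k -> g, s -> z, t -> d / V _ V: no change
3. f -> v, k -> g, p -> b, s -> z, t -> d / _ Z: fires at position(s) 3: bedbaparodmiz
surface: bedbaparodmiz

cell CLASS=vo, MOD=ra, KEL=un:
underlying: ru-baparod-if-rn
1. 0 -> a / C _ C #: inserts after position(s) 12: rubaparodifran
2. f -> v, k -> g, s -> z, t -> d / V _ V: no change
3. f -> v, k -> g, p -> b, s -> z, t -> d / _ Z: no change
surface: rubaparodifran


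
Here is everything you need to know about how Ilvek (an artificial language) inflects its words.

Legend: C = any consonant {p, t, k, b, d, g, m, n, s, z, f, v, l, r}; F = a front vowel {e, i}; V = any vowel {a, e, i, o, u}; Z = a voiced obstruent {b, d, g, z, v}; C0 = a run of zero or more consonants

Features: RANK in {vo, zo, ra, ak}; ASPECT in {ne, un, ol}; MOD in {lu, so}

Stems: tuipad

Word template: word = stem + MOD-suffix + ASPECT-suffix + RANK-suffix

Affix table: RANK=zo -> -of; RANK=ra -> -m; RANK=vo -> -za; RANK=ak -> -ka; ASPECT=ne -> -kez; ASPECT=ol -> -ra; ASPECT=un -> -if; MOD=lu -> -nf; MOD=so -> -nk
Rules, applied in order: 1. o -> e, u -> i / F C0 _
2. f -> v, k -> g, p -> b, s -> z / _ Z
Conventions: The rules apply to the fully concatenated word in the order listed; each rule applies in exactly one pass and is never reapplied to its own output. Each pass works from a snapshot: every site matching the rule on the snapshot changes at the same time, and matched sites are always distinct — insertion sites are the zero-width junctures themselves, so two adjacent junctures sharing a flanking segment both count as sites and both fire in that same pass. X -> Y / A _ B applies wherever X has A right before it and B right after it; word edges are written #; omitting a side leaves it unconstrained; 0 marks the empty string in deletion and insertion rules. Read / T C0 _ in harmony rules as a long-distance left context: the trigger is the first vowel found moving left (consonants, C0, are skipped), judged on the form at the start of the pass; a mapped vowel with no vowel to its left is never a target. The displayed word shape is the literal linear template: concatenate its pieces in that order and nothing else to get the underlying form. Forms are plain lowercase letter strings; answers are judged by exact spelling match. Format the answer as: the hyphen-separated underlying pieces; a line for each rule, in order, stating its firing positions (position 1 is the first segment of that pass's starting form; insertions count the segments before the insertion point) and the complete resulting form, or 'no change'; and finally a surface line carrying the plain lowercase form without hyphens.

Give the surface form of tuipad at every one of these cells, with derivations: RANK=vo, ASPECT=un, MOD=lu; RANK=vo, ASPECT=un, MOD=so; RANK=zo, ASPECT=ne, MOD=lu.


cell RANK=vo, ASPECT=un, MOD=lu:
underlying: tuipad-nf-if-za
1. o -> e, u -> i / F C0 _: no change
2. f -> v, k -> g, p -> b, s -> z / _ Z: fires at position(s) 10: tuipadnfivza
surface: tuipadnfivza

cell RANK=vo, ASPECT=un, MOD=so:
underlying: tuipad-nk-if-za
1. o -> e, u -> i / F C0 _: no change
2. f -> v, k -> g, p -> b, s -> z / _ Z: fires at position(s) 10: tuipadnkivza
surface: tuipadnkivza

cell RANK=zo, ASPECT=ne, MOD=lu:
underlying: tuipad-nf-kez-of
1. o -> e, u -> i / F C0 _: fires at position(s) 12: tuipadnfkezef
2. f -> v, k -> g, p -> b, s -> z / _ Z: no change
surface: tuipadnfkezef
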